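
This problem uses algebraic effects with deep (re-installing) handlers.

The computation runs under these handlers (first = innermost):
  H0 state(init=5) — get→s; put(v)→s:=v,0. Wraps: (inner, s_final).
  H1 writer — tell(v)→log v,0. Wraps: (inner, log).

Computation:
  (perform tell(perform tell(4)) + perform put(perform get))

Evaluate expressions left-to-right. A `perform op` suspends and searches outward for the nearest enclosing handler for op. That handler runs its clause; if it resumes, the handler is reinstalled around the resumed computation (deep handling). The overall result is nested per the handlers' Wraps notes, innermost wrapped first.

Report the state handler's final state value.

Working:
tell(4) @ H1 ⇒ log+=4
tell(0) @ H1 ⇒ log+=0
get @ H0 ⇒ 5
put(5) @ H0 ⇒ s:=5
H0 returns (0, 5)
H1 returns ((0, 5), (4, 0))
= ((0, 5), (4, 0))

Answer: 5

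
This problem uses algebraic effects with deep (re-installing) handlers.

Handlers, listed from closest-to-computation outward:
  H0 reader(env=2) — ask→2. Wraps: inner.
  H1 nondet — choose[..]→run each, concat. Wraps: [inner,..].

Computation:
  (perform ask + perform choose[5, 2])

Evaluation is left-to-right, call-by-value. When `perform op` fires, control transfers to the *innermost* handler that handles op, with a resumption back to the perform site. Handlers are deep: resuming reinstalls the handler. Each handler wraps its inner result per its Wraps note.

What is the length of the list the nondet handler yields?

Answer: 2

Step-by-step:
ask @ H0 ⇒ 2
choose[5, 2] @ H1
  branch[0] choose=5:
    H0 returns 7
    H1 returns [7]
  branch[1] choose=2:
    H0 returns 4
    H1 returns [4]
= [7, 4]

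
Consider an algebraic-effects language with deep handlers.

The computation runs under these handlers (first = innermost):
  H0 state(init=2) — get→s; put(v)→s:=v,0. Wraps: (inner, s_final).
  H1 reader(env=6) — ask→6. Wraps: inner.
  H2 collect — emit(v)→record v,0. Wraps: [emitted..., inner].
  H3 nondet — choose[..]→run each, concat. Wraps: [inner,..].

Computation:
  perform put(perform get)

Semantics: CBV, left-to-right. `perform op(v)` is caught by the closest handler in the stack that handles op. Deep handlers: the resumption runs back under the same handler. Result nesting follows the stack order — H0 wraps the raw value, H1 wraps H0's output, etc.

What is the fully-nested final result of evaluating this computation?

Step-by-step:
get @ H0 ⇒ 2
put(2) @ H0 ⇒ s:=2
H0 returns (0, 2)
H1 returns (0, 2)
H2 returns [(0, 2)]
H3 returns [[(0, 2)]]
= [[(0, 2)]]

Answer: [[(0, 2)]]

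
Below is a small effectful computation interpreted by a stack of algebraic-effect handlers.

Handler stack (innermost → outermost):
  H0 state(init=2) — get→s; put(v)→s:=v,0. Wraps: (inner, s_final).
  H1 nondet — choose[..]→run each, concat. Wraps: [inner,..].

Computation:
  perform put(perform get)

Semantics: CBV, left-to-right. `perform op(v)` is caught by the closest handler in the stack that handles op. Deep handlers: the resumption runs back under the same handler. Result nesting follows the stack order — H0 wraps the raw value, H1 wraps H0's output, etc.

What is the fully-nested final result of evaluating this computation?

Evaluation trace:
get @ H0 ⇒ 2
put(2) @ H0 ⇒ s:=2
H0 returns (0, 2)
H1 returns [(0, 2)]
= [(0, 2)]

Answer: [(0, 2)]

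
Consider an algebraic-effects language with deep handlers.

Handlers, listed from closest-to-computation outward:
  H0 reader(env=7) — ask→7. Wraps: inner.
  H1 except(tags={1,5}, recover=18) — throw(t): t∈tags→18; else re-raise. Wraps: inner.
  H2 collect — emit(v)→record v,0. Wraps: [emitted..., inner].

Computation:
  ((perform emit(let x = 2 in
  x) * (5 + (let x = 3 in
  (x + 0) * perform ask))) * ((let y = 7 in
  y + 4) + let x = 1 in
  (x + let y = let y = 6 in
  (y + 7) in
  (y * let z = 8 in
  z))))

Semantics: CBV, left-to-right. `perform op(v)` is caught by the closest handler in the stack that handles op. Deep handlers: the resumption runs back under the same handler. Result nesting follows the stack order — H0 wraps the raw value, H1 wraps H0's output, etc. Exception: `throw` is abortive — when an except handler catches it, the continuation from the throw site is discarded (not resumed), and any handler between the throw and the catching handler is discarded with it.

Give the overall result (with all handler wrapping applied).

Step-by-step:
emit(2) @ H2 ⇒ out+=2
ask @ H0 ⇒ 7
H0 returns 0
H1 returns 0
H2 returns [2, 0]
= [2, 0]

Answer: [2, 0]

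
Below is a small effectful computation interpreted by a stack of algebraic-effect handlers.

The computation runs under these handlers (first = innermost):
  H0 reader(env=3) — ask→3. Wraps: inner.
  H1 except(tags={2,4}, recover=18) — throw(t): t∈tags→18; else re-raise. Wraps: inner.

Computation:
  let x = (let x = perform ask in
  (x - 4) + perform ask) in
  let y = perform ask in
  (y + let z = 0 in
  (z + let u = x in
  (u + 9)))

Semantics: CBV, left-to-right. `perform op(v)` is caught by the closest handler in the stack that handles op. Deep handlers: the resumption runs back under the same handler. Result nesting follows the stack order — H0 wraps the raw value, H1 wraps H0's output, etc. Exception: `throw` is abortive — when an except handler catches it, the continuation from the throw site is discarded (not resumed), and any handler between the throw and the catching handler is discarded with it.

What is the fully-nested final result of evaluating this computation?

Step-by-step:
ask @ H0 ⇒ 3
ask @ H0 ⇒ 3
ask @ H0 ⇒ 3
H0 returns 14
H1 returns 14
= 14

Answer: 14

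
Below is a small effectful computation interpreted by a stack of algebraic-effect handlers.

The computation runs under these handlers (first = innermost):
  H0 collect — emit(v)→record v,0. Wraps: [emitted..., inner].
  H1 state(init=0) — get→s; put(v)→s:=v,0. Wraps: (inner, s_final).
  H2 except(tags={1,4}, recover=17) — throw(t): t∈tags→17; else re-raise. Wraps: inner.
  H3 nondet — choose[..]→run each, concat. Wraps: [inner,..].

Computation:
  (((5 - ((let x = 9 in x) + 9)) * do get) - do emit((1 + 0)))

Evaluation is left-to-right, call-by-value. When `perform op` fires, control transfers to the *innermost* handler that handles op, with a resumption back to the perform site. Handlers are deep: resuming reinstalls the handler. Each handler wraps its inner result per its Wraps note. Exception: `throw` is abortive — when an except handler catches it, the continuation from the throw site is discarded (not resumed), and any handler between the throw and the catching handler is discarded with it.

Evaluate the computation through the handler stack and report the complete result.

Answer: [([1, 0], 0)]

Step-by-step:
get @ H1 ⇒ 0
emit(1) @ H0 ⇒ out+=1
H0 returns [1, 0]
H1 returns ([1, 0], 0)
H2 returns ([1, 0], 0)
H3 returns [([1, 0], 0)]
= [([1, 0], 0)]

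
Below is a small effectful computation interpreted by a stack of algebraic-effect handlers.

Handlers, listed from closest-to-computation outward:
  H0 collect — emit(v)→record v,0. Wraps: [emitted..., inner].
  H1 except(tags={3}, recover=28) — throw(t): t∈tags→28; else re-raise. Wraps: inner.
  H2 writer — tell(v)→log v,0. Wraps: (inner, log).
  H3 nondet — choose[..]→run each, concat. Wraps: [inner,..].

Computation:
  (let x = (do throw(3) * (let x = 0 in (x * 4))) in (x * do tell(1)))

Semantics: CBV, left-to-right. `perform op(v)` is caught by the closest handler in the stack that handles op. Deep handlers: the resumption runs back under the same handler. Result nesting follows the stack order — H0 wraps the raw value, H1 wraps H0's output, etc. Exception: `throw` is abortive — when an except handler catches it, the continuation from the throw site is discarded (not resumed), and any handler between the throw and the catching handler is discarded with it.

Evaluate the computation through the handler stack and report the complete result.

Answer: [(28, ())]

Evaluation trace:
throw(3) @ H1 caught ⇒ 28
H2 returns (28, ())
H3 returns [(28, ())]
= [(28, ())]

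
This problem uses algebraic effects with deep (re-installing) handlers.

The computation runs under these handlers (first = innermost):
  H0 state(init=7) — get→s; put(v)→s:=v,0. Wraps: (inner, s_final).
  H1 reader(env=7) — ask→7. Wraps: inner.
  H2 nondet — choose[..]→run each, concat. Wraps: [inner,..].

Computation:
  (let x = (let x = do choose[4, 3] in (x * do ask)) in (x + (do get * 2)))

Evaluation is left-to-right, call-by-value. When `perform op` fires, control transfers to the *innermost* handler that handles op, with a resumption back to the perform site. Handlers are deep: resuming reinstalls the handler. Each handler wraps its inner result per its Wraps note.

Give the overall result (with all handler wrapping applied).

Answer: [(42, 7), (35, 7)]

Step-by-step:
choose[4, 3] @ H2
  branch[0] choose=4:
    ask @ H1 ⇒ 7
    get @ H0 ⇒ 7
    H0 returns (42, 7)
    H1 returns (42, 7)
    H2 returns [(42, 7)]
  branch[1] choose=3:
    ask @ H1 ⇒ 7
    get @ H0 ⇒ 7
    H0 returns (35, 7)
    H1 returns (35, 7)
    H2 returns [(35, 7)]
= [(42, 7), (35, 7)]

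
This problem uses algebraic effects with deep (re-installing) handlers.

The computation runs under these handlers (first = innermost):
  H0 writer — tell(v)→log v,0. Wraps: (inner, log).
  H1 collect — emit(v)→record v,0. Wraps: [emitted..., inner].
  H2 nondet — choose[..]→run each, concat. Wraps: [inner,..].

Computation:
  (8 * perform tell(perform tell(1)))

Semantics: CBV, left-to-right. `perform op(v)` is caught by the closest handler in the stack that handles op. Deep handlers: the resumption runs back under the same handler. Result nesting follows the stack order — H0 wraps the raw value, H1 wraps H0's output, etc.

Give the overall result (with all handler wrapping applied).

Answer: [[(0, (1, 0))]]

Working:
tell(1) @ H0 ⇒ log+=1
tell(0) @ H0 ⇒ log+=0
H0 returns (0, (1, 0))
H1 returns [(0, (1, 0))]
H2 returns [[(0, (1, 0))]]
= [[(0, (1, 0))]]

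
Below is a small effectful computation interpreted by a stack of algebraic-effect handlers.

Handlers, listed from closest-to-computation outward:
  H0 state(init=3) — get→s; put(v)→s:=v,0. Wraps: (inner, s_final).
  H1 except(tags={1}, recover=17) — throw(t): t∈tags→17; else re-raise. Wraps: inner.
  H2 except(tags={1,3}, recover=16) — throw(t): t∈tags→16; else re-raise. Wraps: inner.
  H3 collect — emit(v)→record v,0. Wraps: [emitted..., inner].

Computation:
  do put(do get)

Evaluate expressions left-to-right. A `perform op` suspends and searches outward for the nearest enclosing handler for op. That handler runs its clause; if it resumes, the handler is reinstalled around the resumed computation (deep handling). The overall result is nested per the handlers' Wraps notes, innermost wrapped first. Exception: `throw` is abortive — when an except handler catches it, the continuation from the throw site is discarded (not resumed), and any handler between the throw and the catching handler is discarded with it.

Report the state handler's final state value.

Evaluation trace:
get @ H0 ⇒ 3
put(3) @ H0 ⇒ s:=3
H0 returns (0, 3)
H1 returns (0, 3)
H2 returns (0, 3)
H3 returns [(0, 3)]
= [(0, 3)]

Answer: 3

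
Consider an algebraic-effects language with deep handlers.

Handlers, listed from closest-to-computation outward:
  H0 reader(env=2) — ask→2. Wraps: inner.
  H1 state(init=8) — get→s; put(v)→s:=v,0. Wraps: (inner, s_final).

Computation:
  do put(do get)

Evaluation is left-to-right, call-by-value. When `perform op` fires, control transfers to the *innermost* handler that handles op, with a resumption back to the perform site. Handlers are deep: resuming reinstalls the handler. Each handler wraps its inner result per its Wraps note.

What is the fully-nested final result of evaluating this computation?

Answer: (0, 8)

Step-by-step:
get @ H1 ⇒ 8
put(8) @ H1 ⇒ s:=8
H0 returns 0
H1 returns (0, 8)
= (0, 8)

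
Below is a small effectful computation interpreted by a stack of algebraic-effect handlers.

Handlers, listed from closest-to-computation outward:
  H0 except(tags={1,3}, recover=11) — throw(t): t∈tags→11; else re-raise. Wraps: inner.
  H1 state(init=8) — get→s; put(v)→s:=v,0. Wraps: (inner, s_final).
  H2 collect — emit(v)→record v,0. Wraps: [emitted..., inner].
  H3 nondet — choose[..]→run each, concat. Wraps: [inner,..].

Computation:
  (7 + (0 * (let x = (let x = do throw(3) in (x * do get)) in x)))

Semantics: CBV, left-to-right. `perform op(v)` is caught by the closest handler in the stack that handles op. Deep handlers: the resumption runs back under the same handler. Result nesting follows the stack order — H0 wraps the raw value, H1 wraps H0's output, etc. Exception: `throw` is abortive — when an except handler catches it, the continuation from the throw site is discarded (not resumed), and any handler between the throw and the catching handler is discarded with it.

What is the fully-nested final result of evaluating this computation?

Answer: [[(11, 8)]]

Working:
throw(3) @ H0 caught ⇒ 11
H1 returns (11, 8)
H2 returns [(11, 8)]
H3 returns [[(11, 8)]]
= [[(11, 8)]]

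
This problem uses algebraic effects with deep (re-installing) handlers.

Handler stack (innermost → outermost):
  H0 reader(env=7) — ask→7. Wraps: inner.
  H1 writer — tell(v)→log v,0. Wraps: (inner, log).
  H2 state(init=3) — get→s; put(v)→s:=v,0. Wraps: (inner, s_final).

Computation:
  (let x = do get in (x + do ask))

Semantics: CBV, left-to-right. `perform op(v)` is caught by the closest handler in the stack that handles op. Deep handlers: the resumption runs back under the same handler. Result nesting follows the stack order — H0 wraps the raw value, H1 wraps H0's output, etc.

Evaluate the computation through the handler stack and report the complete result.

Answer: ((10, ()), 3)

Working:
get @ H2 ⇒ 3
ask @ H0 ⇒ 7
H0 returns 10
H1 returns (10, ())
H2 returns ((10, ()), 3)
= ((10, ()), 3)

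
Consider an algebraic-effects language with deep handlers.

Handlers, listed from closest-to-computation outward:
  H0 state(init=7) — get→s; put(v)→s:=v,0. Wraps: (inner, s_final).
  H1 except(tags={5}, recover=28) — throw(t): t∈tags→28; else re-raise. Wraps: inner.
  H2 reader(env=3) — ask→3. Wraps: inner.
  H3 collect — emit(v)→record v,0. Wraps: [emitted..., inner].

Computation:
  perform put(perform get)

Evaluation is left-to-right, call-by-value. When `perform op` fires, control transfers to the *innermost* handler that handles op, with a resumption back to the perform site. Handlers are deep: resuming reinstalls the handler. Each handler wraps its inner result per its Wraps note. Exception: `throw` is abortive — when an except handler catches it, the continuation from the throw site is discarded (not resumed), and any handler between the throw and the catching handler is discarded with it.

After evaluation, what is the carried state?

Evaluation trace:
get @ H0 ⇒ 7
put(7) @ H0 ⇒ s:=7
H0 returns (0, 7)
H1 returns (0, 7)
H2 returns (0, 7)
H3 returns [(0, 7)]
= [(0, 7)]

Answer: 7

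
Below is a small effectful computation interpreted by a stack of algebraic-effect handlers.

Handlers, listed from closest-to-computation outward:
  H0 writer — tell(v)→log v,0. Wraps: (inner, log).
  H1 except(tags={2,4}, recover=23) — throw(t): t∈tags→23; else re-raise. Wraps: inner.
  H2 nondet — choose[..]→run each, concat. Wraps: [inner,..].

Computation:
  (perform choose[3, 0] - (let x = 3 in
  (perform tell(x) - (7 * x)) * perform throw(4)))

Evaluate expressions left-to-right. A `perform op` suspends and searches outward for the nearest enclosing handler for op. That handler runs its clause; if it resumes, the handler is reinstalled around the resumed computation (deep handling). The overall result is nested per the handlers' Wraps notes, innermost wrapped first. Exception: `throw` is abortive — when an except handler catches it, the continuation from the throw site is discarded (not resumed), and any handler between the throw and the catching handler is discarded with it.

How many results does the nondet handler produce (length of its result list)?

Answer: 2

Step-by-step:
choose[3, 0] @ H2
  branch[0] choose=3:
    tell(3) @ H0 ⇒ log+=3
    throw(4) @ H1 caught ⇒ 23
    H2 returns [23]
  branch[1] choose=0:
    tell(3) @ H0 ⇒ log+=3
    throw(4) @ H1 caught ⇒ 23
    H2 returns [23]
= [23, 23]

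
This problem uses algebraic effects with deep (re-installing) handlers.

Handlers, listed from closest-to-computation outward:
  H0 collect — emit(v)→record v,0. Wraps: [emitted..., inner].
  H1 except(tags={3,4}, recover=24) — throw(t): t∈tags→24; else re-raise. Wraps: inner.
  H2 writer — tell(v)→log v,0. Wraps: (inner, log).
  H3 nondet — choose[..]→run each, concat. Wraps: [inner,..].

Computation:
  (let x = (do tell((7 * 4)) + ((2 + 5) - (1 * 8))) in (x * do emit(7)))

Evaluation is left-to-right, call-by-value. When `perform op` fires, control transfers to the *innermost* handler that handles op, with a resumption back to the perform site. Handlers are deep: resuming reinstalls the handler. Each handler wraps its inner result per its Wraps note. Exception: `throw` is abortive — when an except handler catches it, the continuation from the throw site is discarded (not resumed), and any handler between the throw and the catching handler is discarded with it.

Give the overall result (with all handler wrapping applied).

Evaluation trace:
tell(28) @ H2 ⇒ log+=28
emit(7) @ H0 ⇒ out+=7
H0 returns [7, 0]
H1 returns [7, 0]
H2 returns ([7, 0], (28))
H3 returns [([7, 0], (28))]
= [([7, 0], (28))]

Answer: [([7, 0], (28))]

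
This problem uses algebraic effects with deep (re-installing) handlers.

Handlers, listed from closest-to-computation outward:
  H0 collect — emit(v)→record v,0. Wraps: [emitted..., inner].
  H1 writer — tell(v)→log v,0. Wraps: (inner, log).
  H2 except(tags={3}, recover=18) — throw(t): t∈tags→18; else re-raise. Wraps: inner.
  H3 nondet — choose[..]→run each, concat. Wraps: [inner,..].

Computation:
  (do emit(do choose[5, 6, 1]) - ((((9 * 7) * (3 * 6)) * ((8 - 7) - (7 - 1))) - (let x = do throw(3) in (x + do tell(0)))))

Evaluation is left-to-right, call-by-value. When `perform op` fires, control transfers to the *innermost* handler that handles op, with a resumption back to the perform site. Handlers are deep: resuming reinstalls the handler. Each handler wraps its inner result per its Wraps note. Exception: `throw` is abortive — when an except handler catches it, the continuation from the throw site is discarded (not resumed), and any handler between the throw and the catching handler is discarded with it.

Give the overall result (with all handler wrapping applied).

Evaluation trace:
choose[5, 6, 1] @ H3
  branch[0] choose=5:
    emit(5) @ H0 ⇒ out+=5
    throw(3) @ H2 caught ⇒ 18
    H3 returns [18]
  branch[1] choose=6:
    emit(6) @ H0 ⇒ out+=6
    throw(3) @ H2 caught ⇒ 18
    H3 returns [18]
  branch[2] choose=1:
    emit(1) @ H0 ⇒ out+=1
    throw(3) @ H2 caught ⇒ 18
    H3 returns [18]
= [18, 18, 18]

Answer: [18, 18, 18]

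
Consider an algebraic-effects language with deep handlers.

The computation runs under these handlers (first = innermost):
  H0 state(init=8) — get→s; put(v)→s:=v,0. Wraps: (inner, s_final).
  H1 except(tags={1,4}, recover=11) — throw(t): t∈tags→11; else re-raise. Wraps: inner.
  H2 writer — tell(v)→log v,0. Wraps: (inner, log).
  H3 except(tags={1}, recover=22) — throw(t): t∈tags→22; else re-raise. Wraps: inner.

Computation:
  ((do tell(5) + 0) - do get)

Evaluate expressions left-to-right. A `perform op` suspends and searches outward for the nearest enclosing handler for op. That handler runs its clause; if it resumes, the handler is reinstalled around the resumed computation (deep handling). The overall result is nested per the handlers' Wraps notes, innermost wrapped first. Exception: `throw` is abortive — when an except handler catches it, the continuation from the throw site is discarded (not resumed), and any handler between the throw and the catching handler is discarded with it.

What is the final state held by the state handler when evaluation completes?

Answer: 8

Evaluation trace:
tell(5) @ H2 ⇒ log+=5
get @ H0 ⇒ 8
H0 returns (-8, 8)
H1 returns (-8, 8)
H2 returns ((-8, 8), (5))
H3 returns ((-8, 8), (5))
= ((-8, 8), (5))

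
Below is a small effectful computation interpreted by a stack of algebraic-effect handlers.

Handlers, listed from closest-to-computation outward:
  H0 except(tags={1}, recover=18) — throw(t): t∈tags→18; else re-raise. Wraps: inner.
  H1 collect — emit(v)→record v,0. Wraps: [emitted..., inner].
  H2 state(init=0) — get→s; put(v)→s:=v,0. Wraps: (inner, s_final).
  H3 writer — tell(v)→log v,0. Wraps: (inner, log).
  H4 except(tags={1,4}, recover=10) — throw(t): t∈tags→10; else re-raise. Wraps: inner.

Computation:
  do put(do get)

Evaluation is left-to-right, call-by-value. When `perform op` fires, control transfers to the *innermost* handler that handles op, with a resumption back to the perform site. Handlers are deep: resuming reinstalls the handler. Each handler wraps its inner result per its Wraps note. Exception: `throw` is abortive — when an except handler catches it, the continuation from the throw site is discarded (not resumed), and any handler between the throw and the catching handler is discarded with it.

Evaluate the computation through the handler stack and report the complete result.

Answer: (([0], 0), ())

Working:
get @ H2 ⇒ 0
put(0) @ H2 ⇒ s:=0
H0 returns 0
H1 returns [0]
H2 returns ([0], 0)
H3 returns (([0], 0), ())
H4 returns (([0], 0), ())
= (([0], 0), ())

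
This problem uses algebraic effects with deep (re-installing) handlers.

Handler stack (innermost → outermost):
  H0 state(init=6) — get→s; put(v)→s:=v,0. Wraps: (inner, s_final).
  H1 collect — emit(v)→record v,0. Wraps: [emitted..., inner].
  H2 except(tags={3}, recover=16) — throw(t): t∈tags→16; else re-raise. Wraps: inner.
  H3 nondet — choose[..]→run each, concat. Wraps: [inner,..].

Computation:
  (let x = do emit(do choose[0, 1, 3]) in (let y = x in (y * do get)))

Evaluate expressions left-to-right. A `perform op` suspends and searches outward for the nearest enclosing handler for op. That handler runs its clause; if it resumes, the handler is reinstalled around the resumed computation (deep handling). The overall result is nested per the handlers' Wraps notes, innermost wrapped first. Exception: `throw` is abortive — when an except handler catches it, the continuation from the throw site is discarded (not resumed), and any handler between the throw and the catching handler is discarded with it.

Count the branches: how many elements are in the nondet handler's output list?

Answer: 3

Working:
choose[0, 1, 3] @ H3
  branch[0] choose=0:
    emit(0) @ H1 ⇒ out+=0
    get @ H0 ⇒ 6
    H0 returns (0, 6)
    H1 returns [0, (0, 6)]
    H2 returns [0, (0, 6)]
    H3 returns [[0, (0, 6)]]
  branch[1] choose=1:
    emit(1) @ H1 ⇒ out+=1
    get @ H0 ⇒ 6
    H0 returns (0, 6)
    H1 returns [1, (0, 6)]
    H2 returns [1, (0, 6)]
    H3 returns [[1, (0, 6)]]
  branch[2] choose=3:
    emit(3) @ H1 ⇒ out+=3
    get @ H0 ⇒ 6
    H0 returns (0, 6)
    H1 returns [3, (0, 6)]
    H2 returns [3, (0, 6)]
    H3 returns [[3, (0, 6)]]
= [[0, (0, 6)], [1, (0, 6)], [3, (0, 6)]]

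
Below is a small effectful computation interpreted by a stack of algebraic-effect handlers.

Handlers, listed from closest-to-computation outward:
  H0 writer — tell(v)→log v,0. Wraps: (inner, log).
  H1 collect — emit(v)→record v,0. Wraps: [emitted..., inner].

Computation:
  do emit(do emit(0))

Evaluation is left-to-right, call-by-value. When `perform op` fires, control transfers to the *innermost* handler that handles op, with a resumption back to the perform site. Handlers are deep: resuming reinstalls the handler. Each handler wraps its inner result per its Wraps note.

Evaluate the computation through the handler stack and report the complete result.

Answer: [0, 0, (0, ())]

Working:
emit(0) @ H1 ⇒ out+=0
emit(0) @ H1 ⇒ out+=0
H0 returns (0, ())
H1 returns [0, 0, (0, ())]
= [0, 0, (0, ())]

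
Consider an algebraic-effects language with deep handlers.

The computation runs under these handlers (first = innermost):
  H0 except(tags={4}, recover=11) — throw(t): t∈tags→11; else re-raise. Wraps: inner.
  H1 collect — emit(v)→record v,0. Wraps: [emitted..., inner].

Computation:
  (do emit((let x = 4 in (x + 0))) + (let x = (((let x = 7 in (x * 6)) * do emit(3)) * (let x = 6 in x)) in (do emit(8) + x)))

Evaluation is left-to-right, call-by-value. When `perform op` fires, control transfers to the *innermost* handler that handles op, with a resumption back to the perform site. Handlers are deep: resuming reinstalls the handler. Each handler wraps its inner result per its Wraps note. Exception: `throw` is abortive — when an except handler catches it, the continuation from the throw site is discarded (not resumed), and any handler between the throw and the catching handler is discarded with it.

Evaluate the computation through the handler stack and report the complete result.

Working:
emit(4) @ H1 ⇒ out+=4
emit(3) @ H1 ⇒ out+=3
emit(8) @ H1 ⇒ out+=8
H0 returns 0
H1 returns [4, 3, 8, 0]
= [4, 3, 8, 0]

Answer: [4, 3, 8, 0]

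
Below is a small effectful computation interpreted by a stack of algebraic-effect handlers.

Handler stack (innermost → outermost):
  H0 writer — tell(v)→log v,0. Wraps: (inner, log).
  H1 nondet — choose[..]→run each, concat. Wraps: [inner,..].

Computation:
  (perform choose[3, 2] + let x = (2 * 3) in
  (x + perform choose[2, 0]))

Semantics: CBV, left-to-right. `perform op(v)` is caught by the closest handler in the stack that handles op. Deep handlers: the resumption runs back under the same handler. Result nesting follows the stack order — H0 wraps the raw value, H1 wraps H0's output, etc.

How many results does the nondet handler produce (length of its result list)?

Step-by-step:
choose[3, 2] @ H1
  branch[0] choose=3:
    choose[2, 0] @ H1
      branch[0] choose=2:
        H0 returns (11, ())
        H1 returns [(11, ())]
      branch[1] choose=0:
        H0 returns (9, ())
        H1 returns [(9, ())]
  branch[1] choose=2:
    choose[2, 0] @ H1
      branch[0] choose=2:
        H0 returns (10, ())
        H1 returns [(10, ())]
      branch[1] choose=0:
        H0 returns (8, ())
        H1 returns [(8, ())]
= [(11, ()), (9, ()), (10, ()), (8, ())]

Answer: 4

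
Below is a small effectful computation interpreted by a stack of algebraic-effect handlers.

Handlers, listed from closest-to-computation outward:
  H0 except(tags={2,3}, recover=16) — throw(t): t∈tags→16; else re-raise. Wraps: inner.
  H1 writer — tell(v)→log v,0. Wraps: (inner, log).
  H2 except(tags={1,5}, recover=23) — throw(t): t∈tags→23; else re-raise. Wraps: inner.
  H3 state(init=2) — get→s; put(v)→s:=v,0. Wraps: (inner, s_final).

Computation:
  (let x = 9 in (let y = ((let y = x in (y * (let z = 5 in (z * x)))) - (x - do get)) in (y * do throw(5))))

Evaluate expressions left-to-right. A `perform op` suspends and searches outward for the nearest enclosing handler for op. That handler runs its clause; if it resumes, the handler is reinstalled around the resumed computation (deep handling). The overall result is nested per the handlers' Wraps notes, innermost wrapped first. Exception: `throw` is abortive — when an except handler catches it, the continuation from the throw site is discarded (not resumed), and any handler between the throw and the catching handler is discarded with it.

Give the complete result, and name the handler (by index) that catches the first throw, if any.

Answer: (23, 2) ; first throw caught by: H2

Working:
get @ H3 ⇒ 2
throw(5) @ H0 re-raised
throw(5) @ H2 caught ⇒ 23
H3 returns (23, 2)
= (23, 2)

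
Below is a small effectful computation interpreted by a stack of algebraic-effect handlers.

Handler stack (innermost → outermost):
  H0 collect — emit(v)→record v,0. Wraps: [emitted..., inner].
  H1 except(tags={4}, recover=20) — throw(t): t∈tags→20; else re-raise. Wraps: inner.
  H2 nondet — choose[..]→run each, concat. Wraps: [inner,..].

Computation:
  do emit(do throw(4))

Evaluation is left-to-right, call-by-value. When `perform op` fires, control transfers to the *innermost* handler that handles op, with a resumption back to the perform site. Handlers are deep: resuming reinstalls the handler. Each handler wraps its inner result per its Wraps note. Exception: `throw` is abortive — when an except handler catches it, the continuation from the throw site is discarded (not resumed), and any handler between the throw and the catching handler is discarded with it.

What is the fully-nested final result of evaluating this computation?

Answer: [20]

Evaluation trace:
throw(4) @ H1 caught ⇒ 20
H2 returns [20]
= [20]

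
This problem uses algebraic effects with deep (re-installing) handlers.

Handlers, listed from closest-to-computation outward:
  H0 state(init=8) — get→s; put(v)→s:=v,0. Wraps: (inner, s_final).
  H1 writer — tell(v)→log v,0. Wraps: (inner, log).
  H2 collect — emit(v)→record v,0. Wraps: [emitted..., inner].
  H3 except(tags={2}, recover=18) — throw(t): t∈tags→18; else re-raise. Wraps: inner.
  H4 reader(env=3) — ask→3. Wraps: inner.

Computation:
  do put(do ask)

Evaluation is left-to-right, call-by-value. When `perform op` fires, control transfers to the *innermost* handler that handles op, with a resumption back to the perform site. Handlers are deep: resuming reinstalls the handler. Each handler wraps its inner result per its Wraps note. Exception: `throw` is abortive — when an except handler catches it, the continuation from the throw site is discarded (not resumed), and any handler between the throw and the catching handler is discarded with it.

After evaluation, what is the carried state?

Answer: 3

Evaluation trace:
ask @ H4 ⇒ 3
put(3) @ H0 ⇒ s:=3
H0 returns (0, 3)
H1 returns ((0, 3), ())
H2 returns [((0, 3), ())]
H3 returns [((0, 3), ())]
H4 returns [((0, 3), ())]
= [((0, 3), ())]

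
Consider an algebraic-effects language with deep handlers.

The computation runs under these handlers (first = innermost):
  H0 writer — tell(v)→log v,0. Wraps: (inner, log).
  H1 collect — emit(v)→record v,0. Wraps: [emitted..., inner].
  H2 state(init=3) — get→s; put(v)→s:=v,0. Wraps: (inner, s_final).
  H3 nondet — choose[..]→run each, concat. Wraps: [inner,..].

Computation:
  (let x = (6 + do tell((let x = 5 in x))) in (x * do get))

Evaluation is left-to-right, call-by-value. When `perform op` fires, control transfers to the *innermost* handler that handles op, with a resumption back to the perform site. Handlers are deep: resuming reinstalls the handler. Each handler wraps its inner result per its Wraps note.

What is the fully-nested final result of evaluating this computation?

Working:
tell(5) @ H0 ⇒ log+=5
get @ H2 ⇒ 3
H0 returns (18, (5))
H1 returns [(18, (5))]
H2 returns ([(18, (5))], 3)
H3 returns [([(18, (5))], 3)]
= [([(18, (5))], 3)]

Answer: [([(18, (5))], 3)]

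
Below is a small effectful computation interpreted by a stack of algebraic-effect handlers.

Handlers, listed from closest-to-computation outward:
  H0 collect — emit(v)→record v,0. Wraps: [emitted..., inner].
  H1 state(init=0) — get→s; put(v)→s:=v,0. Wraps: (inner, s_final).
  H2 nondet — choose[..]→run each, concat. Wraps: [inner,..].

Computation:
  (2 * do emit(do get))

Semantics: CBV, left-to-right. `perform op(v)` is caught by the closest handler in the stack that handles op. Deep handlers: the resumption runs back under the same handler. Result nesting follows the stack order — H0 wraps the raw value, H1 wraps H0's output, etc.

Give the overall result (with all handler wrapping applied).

Step-by-step:
get @ H1 ⇒ 0
emit(0) @ H0 ⇒ out+=0
H0 returns [0, 0]
H1 returns ([0, 0], 0)
H2 returns [([0, 0], 0)]
= [([0, 0], 0)]

Answer: [([0, 0], 0)]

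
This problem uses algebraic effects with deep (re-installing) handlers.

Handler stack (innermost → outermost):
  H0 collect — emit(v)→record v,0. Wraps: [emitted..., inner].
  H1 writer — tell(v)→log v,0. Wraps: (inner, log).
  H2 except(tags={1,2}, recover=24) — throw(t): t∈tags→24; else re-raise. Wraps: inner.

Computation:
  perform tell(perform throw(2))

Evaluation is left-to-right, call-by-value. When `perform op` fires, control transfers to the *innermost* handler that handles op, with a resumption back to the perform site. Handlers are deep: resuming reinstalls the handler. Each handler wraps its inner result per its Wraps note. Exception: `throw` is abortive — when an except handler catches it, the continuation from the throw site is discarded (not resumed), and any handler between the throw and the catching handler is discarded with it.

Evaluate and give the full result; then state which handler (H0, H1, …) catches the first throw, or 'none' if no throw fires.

Answer: 24 ; first throw caught by: H2

Step-by-step:
throw(2) @ H2 caught ⇒ 24
= 24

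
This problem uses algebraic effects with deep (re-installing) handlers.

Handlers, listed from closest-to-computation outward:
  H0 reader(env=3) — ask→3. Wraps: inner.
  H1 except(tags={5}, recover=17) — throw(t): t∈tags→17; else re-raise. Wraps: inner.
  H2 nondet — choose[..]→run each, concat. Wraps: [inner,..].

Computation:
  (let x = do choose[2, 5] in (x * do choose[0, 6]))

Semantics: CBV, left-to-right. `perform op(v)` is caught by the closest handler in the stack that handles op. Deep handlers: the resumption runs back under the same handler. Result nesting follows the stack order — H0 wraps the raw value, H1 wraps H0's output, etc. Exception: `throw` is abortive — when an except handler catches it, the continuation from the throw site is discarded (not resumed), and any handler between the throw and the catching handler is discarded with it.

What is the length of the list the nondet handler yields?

Working:
choose[2, 5] @ H2
  branch[0] choose=2:
    choose[0, 6] @ H2
      branch[0] choose=0:
        H0 returns 0
        H1 returns 0
        H2 returns [0]
      branch[1] choose=6:
        H0 returns 12
        H1 returns 12
        H2 returns [12]
  branch[1] choose=5:
    choose[0, 6] @ H2
      branch[0] choose=0:
        H0 returns 0
        H1 returns 0
        H2 returns [0]
      branch[1] choose=6:
        H0 returns 30
        H1 returns 30
        H2 returns [30]
= [0, 12, 0, 30]

Answer: 4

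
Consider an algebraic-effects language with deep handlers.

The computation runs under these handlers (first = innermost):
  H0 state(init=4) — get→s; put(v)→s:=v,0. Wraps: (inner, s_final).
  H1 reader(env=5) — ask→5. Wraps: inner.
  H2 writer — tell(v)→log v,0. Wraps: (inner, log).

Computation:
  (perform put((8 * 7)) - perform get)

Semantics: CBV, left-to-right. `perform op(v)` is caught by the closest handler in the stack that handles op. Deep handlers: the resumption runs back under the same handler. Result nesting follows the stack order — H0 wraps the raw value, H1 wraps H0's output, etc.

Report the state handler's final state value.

Answer: 56

Working:
put(56) @ H0 ⇒ s:=56
get @ H0 ⇒ 56
H0 returns (-56, 56)
H1 returns (-56, 56)
H2 returns ((-56, 56), ())
= ((-56, 56), ())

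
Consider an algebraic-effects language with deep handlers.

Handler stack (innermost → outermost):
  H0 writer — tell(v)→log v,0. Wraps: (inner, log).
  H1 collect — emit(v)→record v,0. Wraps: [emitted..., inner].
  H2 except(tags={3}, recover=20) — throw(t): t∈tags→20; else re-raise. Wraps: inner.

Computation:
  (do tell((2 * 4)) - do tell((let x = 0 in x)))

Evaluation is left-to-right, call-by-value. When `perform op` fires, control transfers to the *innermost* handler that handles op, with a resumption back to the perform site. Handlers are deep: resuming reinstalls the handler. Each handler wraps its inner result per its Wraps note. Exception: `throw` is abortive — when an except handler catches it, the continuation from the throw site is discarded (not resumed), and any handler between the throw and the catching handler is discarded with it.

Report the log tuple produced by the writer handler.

Answer: (8, 0)

Step-by-step:
tell(8) @ H0 ⇒ log+=8
tell(0) @ H0 ⇒ log+=0
H0 returns (0, (8, 0))
H1 returns [(0, (8, 0))]
H2 returns [(0, (8, 0))]
= [(0, (8, 0))]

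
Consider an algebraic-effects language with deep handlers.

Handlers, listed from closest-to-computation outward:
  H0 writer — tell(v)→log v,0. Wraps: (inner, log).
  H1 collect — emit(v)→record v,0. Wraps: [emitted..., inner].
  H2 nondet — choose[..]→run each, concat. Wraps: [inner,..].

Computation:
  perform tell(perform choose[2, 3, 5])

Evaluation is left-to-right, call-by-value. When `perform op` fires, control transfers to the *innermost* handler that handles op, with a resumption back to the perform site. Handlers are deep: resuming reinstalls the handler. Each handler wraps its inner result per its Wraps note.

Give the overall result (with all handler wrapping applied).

Answer: [[(0, (2))], [(0, (3))], [(0, (5))]]

Working:
choose[2, 3, 5] @ H2
  branch[0] choose=2:
    tell(2) @ H0 ⇒ log+=2
    H0 returns (0, (2))
    H1 returns [(0, (2))]
    H2 returns [[(0, (2))]]
  branch[1] choose=3:
    tell(3) @ H0 ⇒ log+=3
    H0 returns (0, (3))
    H1 returns [(0, (3))]
    H2 returns [[(0, (3))]]
  branch[2] choose=5:
    tell(5) @ H0 ⇒ log+=5
    H0 returns (0, (5))
    H1 returns [(0, (5))]
    H2 returns [[(0, (5))]]
= [[(0, (2))], [(0, (3))], [(0, (5))]]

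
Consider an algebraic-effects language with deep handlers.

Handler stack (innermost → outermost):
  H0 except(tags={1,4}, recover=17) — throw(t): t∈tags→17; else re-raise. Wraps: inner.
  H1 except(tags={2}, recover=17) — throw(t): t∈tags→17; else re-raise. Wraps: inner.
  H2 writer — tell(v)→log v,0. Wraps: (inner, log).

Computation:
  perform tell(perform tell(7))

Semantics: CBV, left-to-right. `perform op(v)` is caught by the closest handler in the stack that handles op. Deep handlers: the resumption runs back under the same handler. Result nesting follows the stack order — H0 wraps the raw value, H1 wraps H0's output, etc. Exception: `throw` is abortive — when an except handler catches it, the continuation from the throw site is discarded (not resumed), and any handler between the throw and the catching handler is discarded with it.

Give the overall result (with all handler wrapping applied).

Working:
tell(7) @ H2 ⇒ log+=7
tell(0) @ H2 ⇒ log+=0
H0 returns 0
H1 returns 0
H2 returns (0, (7, 0))
= (0, (7, 0))

Answer: (0, (7, 0))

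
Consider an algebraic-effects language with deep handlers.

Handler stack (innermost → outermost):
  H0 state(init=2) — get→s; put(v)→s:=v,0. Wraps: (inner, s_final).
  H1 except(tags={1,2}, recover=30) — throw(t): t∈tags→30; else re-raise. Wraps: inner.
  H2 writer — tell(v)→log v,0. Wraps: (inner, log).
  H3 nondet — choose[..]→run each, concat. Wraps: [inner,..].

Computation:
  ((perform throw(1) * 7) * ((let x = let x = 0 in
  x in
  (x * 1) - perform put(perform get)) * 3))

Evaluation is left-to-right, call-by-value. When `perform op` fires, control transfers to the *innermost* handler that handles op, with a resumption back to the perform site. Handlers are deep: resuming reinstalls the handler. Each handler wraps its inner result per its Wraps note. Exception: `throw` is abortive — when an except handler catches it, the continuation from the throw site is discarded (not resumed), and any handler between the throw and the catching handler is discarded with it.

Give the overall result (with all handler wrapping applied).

Step-by-step:
throw(1) @ H1 caught ⇒ 30
H2 returns (30, ())
H3 returns [(30, ())]
= [(30, ())]

Answer: [(30, ())]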